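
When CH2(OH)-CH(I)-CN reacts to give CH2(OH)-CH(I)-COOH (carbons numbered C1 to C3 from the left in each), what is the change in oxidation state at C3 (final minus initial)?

0

Before: C3 has 1 bond to C, 3 bonds to N → oxidation state +3.
After: C3 has 1 bond to C, 3 bonds to O → oxidation state +3.
Δ = +3 − (+3) = 0, so no net redox change at C3.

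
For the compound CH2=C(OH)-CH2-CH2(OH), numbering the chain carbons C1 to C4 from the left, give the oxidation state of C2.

C2 has a double bond to C (2×0 = 0), one bond to C (0), one bond to O (+1).
Oxidation state = 0 + 0 + 1 = +1.

+1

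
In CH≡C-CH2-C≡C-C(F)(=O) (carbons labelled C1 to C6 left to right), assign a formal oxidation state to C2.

0

Bonds to more-electronegative neighbours contribute +1 each, bonds to H or metals contribute −1 each, and C–C bonds contribute 0.
C2 has a triple bond to C (3×0 = 0), one bond to C (0).
Oxidation state = 0 + 0 = 0.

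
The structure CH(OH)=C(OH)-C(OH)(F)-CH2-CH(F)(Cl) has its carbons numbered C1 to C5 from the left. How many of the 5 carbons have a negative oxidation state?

1

Tallying each carbon's bonds:
C1: 2C, 1H, 1O → 0 − 1 + 1 = 0
C2: 3C, 1O → 0 + 1 = +1
C3: 2C, 1O, 1F → 0 + 1 + 1 = +2
C4: 2C, 2H → 0 − 2 = -2
C5: 1C, 1H, 1F, 1Cl → 0 − 1 + 1 + 1 = +1
1 carbon (C4) meets the condition.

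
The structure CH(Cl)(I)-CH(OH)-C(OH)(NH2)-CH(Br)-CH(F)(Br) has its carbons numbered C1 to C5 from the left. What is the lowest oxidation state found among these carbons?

0

Tallying each carbon's bonds:
C1: 1C, 1H, 1Cl, 1I → 0 − 1 + 1 + 1 = +1
C2: 2C, 1H, 1O → 0 − 1 + 1 = 0
C3: 2C, 1O, 1N → 0 + 1 + 1 = +2
C4: 2C, 1H, 1Br → 0 − 1 + 1 = 0
C5: 1C, 1H, 1F, 1Br → 0 − 1 + 1 + 1 = +1
The lowest value is 0.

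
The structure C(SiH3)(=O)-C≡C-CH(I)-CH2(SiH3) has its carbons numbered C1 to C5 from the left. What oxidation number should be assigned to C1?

Assign +1 per bond to O/N/halogen, −1 per bond to H or an electropositive element, and 0 per bond to carbon.
C1 has one bond to C (0), one bond to Si (-1), a double bond to O (2×+1 = +2).
Oxidation state = 0 − 1 + 2 = +1.

+1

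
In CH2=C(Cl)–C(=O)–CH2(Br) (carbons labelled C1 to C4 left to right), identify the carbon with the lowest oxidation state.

Bonds to more-electronegative neighbours contribute +1 each, bonds to H or metals contribute −1 each, and C–C bonds contribute 0. Tallying each carbon:
C1: 2C, 2H → 0 − 2 = -2
C2: 3C, 1Cl → 0 + 1 = +1
C3: 2C, 2O → 0 + 2 = +2
C4: 1C, 2H, 1Br → 0 − 2 + 1 = -1
The most reduced carbon is C1 at -2.

C1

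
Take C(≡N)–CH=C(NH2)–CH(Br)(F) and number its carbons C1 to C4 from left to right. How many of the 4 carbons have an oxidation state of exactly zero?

0

Each bond to a more electronegative atom (O, N, halogen) counts +1, each bond to a less electronegative atom (H, metal, B, Si) counts −1, and each C–C bond counts 0. Tallying each carbon:
C1: 1C, 3N → 0 + 3 = +3
C2: 3C, 1H → 0 − 1 = -1
C3: 3C, 1N → 0 + 1 = +1
C4: 1C, 1H, 1F, 1Br → 0 − 1 + 1 + 1 = +1
0 carbons meet the condition.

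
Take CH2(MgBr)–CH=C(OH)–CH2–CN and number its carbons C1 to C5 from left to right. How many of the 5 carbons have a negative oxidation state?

Tallying each carbon's bonds:
C1: 1C, 2H, 1Mg → 0 − 2 − 1 = -3
C2: 3C, 1H → 0 − 1 = -1
C3: 3C, 1O → 0 + 1 = +1
C4: 2C, 2H → 0 − 2 = -2
C5: 1C, 3N → 0 + 3 = +3
3 carbons (C1, C2, C4) meet the condition.

3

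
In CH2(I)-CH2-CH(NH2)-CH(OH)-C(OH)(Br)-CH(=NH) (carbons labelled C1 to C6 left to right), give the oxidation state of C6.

Assign +1 per bond to O/N/halogen, −1 per bond to H or an electropositive element, and 0 per bond to carbon.
C6 has one bond to C (0), one bond to H (-1), a double bond to N (2×+1 = +2).
Oxidation state = 0 − 1 + 2 = +1.

+1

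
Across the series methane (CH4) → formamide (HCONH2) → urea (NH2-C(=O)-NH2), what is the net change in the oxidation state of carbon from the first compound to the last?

+8

Carbon oxidation states along the series — methane: -4, formamide: +2, urea: +4.
Net change = +4 − (-4) = +8.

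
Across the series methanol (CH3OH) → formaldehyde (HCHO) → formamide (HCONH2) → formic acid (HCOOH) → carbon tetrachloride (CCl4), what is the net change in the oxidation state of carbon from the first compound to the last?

Carbon oxidation states along the series — methanol: -2, formaldehyde: 0, formamide: +2, formic acid: +2, carbon tetrachloride: +4.
Net change = +4 − (-2) = +6.

+6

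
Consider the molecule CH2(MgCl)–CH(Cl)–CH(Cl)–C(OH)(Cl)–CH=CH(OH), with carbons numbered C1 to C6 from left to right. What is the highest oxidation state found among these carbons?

+2

Each bond to a more electronegative atom (O, N, halogen) counts +1, each bond to a less electronegative atom (H, metal, B, Si) counts −1, and each C–C bond counts 0. Tallying each carbon:
C1: 1C, 2H, 1Mg → 0 − 2 − 1 = -3
C2: 2C, 1H, 1Cl → 0 − 1 + 1 = 0
C3: 2C, 1H, 1Cl → 0 − 1 + 1 = 0
C4: 2C, 1O, 1Cl → 0 + 1 + 1 = +2
C5: 3C, 1H → 0 − 1 = -1
C6: 2C, 1H, 1O → 0 − 1 + 1 = 0
The highest value is +2.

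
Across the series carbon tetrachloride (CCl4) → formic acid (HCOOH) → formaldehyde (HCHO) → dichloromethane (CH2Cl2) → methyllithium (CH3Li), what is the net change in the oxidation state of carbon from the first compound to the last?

Carbon oxidation states along the series — carbon tetrachloride: +4, formic acid: +2, formaldehyde: 0, dichloromethane: 0, methyllithium: -4.
Net change = -4 − (+4) = -8.

-8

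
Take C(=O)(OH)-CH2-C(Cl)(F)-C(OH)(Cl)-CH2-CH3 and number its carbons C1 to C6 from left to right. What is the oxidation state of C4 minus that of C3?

C4: 2C, 1O, 1Cl → 0 + 1 + 1 = +2
C3: 2C, 1F, 1Cl → 0 + 1 + 1 = +2
Difference: +2 − (+2) = 0.

0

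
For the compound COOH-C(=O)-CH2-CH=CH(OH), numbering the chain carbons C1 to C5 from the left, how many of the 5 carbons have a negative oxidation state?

Each bond to a more electronegative atom (O, N, halogen) counts +1, each bond to a less electronegative atom (H, metal, B, Si) counts −1, and each C–C bond counts 0. Tallying each carbon:
C1: 1C, 3O → 0 + 3 = +3
C2: 2C, 2O → 0 + 2 = +2
C3: 2C, 2H → 0 − 2 = -2
C4: 3C, 1H → 0 − 1 = -1
C5: 2C, 1H, 1O → 0 − 1 + 1 = 0
2 carbons (C3, C4) meet the condition.

2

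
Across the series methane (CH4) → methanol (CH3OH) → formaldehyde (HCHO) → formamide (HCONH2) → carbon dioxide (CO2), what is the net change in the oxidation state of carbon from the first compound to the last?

Carbon oxidation states along the series — methane: -4, methanol: -2, formaldehyde: 0, formamide: +2, carbon dioxide: +4.
Net change = +4 − (-4) = +8.

+8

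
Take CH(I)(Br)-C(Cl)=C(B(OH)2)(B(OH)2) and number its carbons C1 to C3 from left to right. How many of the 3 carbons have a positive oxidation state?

Bonds to more-electronegative neighbours contribute +1 each, bonds to H or metals contribute −1 each, and C–C bonds contribute 0. Tallying each carbon:
C1: 1C, 1H, 1Br, 1I → 0 − 1 + 1 + 1 = +1
C2: 3C, 1Cl → 0 + 1 = +1
C3: 2C, 2B → 0 − 2 = -2
2 carbons (C1, C2) meet the condition.

2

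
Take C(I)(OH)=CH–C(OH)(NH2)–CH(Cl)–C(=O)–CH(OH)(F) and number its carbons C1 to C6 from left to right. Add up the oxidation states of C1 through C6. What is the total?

+6

Bonds to more-electronegative neighbours contribute +1 each, bonds to H or metals contribute −1 each, and C–C bonds contribute 0. Tallying each carbon:
C1: 2C, 1O, 1I → 0 + 1 + 1 = +2
C2: 3C, 1H → 0 − 1 = -1
C3: 2C, 1O, 1N → 0 + 1 + 1 = +2
C4: 2C, 1H, 1Cl → 0 − 1 + 1 = 0
C5: 2C, 2O → 0 + 2 = +2
C6: 1C, 1H, 1O, 1F → 0 − 1 + 1 + 1 = +1
Sum = +2 − 1 + 2 + 0 + 2 + 1 = +6.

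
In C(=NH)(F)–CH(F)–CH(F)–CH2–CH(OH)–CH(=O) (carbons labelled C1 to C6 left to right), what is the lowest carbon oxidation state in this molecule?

-2

Tallying each carbon's bonds:
C1: 1C, 2N, 1F → 0 + 2 + 1 = +3
C2: 2C, 1H, 1F → 0 − 1 + 1 = 0
C3: 2C, 1H, 1F → 0 − 1 + 1 = 0
C4: 2C, 2H → 0 − 2 = -2
C5: 2C, 1H, 1O → 0 − 1 + 1 = 0
C6: 1C, 1H, 2O → 0 − 1 + 2 = +1
The lowest value is -2.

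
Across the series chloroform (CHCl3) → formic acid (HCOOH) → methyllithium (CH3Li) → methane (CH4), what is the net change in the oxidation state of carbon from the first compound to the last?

Carbon oxidation states along the series — chloroform: +2, formic acid: +2, methyllithium: -4, methane: -4.
Net change = -4 − (+2) = -6.

-6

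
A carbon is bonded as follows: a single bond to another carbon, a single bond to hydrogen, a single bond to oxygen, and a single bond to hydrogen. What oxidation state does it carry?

-1

Bonds to more-electronegative neighbours contribute +1 each, bonds to H or metals contribute −1 each, and C–C bonds contribute 0.
The carbon has one bond to C (0), one bond to H (-1), one bond to H (-1), one bond to O (+1).
Oxidation state = 0 − 1 − 1 + 1 = -1.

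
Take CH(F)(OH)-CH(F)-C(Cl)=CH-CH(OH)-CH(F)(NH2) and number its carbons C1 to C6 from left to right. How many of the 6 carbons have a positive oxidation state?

Tallying each carbon's bonds:
C1: 1C, 1H, 1O, 1F → 0 − 1 + 1 + 1 = +1
C2: 2C, 1H, 1F → 0 − 1 + 1 = 0
C3: 3C, 1Cl → 0 + 1 = +1
C4: 3C, 1H → 0 − 1 = -1
C5: 2C, 1H, 1O → 0 − 1 + 1 = 0
C6: 1C, 1H, 1N, 1F → 0 − 1 + 1 + 1 = +1
3 carbons (C1, C3, C6) meet the condition.

3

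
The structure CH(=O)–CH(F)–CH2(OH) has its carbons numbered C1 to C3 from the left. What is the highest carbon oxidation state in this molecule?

Bonds to more-electronegative neighbours contribute +1 each, bonds to H or metals contribute −1 each, and C–C bonds contribute 0. Tallying each carbon:
C1: 1C, 1H, 2O → 0 − 1 + 2 = +1
C2: 2C, 1H, 1F → 0 − 1 + 1 = 0
C3: 1C, 2H, 1O → 0 − 2 + 1 = -1
The highest value is +1.

+1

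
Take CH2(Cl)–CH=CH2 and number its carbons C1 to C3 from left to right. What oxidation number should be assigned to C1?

C1 has one bond to C (0), one bond to H (-1), one bond to Cl (+1), one bond to H (-1).
Oxidation state = 0 − 1 + 1 − 1 = -1.

-1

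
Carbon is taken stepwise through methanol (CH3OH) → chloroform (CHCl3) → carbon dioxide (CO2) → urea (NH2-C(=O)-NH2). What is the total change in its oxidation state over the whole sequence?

Carbon oxidation states along the series — methanol: -2, chloroform: +2, carbon dioxide: +4, urea: +4.
Net change = +4 − (-2) = +6.

+6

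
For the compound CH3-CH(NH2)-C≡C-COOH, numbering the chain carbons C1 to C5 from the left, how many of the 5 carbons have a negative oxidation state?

1

Count +1 for every bond to an atom more electronegative than carbon and −1 for every bond to one less electronegative; C–C bonds are 0. Tallying each carbon:
C1: 1C, 3H → 0 − 3 = -3
C2: 2C, 1H, 1N → 0 − 1 + 1 = 0
C3: 4C → 0 = 0
C4: 4C → 0 = 0
C5: 1C, 3O → 0 + 3 = +3
1 carbon (C1) meets the condition.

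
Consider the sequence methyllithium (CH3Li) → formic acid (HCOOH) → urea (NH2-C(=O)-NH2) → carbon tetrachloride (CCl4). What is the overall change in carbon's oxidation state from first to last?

Carbon oxidation states along the series — methyllithium: -4, formic acid: +2, urea: +4, carbon tetrachloride: +4.
Net change = +4 − (-4) = +8.

+8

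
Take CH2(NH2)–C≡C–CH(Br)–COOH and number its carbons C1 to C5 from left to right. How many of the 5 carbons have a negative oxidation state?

1

Tallying each carbon's bonds:
C1: 1C, 2H, 1N → 0 − 2 + 1 = -1
C2: 4C → 0 = 0
C3: 4C → 0 = 0
C4: 2C, 1H, 1Br → 0 − 1 + 1 = 0
C5: 1C, 3O → 0 + 3 = +3
1 carbon (C1) meets the condition.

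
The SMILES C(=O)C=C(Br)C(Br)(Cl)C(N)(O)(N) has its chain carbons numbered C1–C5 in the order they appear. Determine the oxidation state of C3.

Each bond to a more electronegative atom (O, N, halogen) counts +1, each bond to a less electronegative atom (H, metal, B, Si) counts −1, and each C–C bond counts 0.
C3 has a double bond to C (2×0 = 0), one bond to C (0), one bond to Br (+1).
Oxidation state = 0 + 0 + 1 = +1.

+1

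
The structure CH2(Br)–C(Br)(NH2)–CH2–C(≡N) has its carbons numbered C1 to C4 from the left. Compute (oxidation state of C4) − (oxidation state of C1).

C4: 1C, 3N → 0 + 3 = +3
C1: 1C, 2H, 1Br → 0 − 2 + 1 = -1
Difference: +3 − (-1) = +4.

+4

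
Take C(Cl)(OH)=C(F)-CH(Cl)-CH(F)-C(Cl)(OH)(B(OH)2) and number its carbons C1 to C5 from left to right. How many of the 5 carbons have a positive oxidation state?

3

Each bond to a more electronegative atom (O, N, halogen) counts +1, each bond to a less electronegative atom (H, metal, B, Si) counts −1, and each C–C bond counts 0. Tallying each carbon:
C1: 2C, 1O, 1Cl → 0 + 1 + 1 = +2
C2: 3C, 1F → 0 + 1 = +1
C3: 2C, 1H, 1Cl → 0 − 1 + 1 = 0
C4: 2C, 1H, 1F → 0 − 1 + 1 = 0
C5: 1C, 1O, 1Cl, 1B → 0 + 1 + 1 − 1 = +1
3 carbons (C1, C2, C5) meet the condition.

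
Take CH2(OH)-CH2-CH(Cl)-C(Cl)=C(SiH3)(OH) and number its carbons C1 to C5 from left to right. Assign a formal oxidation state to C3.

0

C3 has one bond to C (0), one bond to C (0), one bond to Cl (+1), one bond to H (-1).
Oxidation state = 0 + 0 + 1 − 1 = 0.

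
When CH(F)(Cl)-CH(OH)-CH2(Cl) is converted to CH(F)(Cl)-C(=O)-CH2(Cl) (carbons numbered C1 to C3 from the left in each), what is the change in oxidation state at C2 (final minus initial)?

Before: C2 has 2 bonds to C, 1 bond to H, 1 bond to O → oxidation state 0.
After: C2 has 2 bonds to C, 2 bonds to O → oxidation state +2.
Δ = +2 − (0) = +2, so this is an oxidation at C2.

+2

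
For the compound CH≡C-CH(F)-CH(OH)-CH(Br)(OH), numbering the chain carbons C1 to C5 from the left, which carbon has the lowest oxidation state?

Each bond to a more electronegative atom (O, N, halogen) counts +1, each bond to a less electronegative atom (H, metal, B, Si) counts −1, and each C–C bond counts 0. Tallying each carbon:
C1: 3C, 1H → 0 − 1 = -1
C2: 4C → 0 = 0
C3: 2C, 1H, 1F → 0 − 1 + 1 = 0
C4: 2C, 1H, 1O → 0 − 1 + 1 = 0
C5: 1C, 1H, 1O, 1Br → 0 − 1 + 1 + 1 = +1
The most reduced carbon is C1 at -1.

C1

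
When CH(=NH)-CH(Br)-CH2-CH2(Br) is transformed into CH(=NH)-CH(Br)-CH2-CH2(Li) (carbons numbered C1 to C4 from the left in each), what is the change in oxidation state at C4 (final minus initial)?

Before: C4 has 1 bond to C, 2 bonds to H, 1 bond to Br → oxidation state -1.
After: C4 has 1 bond to C, 2 bonds to H, 1 bond to Li → oxidation state -3.
Δ = -3 − (-1) = -2, so this is a reduction at C4.

-2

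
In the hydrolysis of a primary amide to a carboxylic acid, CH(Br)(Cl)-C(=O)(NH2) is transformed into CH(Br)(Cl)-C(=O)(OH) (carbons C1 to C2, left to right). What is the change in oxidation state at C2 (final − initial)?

Before: C2 has 1 bond to C, 2 bonds to O, 1 bond to N → oxidation state +3.
After: C2 has 1 bond to C, 3 bonds to O → oxidation state +3.
Δ = +3 − (+3) = 0, so no net redox change at C2.

0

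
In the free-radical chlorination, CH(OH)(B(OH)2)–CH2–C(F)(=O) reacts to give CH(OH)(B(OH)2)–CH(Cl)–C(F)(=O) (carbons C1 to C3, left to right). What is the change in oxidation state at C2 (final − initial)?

Before: C2 has 2 bonds to C, 2 bonds to H → oxidation state -2.
After: C2 has 2 bonds to C, 1 bond to H, 1 bond to Cl → oxidation state 0.
Δ = 0 − (-2) = +2, so this is an oxidation at C2.

+2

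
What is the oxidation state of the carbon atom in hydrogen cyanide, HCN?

+2

Count +1 for every bond to an atom more electronegative than carbon and −1 for every bond to one less electronegative; C–C bonds are 0.
The carbon has one bond to H (-1), a triple bond to N (3×+1 = +3).
Oxidation state = -1 + 3 = +2.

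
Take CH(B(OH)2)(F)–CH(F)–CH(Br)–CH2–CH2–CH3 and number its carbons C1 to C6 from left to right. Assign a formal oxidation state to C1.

-1

Each bond to a more electronegative atom (O, N, halogen) counts +1, each bond to a less electronegative atom (H, metal, B, Si) counts −1, and each C–C bond counts 0.
C1 has one bond to C (0), one bond to B (-1), one bond to H (-1), one bond to F (+1).
Oxidation state = 0 − 1 − 1 + 1 = -1.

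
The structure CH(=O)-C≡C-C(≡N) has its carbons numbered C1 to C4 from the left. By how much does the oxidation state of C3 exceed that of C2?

C3: 4C → 0 = 0
C2: 4C → 0 = 0
Difference: 0 − (0) = 0.

0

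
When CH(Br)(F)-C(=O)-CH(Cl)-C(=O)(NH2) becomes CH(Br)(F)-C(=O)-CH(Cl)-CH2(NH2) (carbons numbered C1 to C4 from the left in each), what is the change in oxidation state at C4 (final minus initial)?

Before: C4 has 1 bond to C, 2 bonds to O, 1 bond to N → oxidation state +3.
After: C4 has 1 bond to C, 2 bonds to H, 1 bond to N → oxidation state -1.
Δ = -1 − (+3) = -4, so this is a reduction at C4.

-4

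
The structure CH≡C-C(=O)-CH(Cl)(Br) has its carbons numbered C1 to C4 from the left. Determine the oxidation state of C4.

C4 has one bond to C (0), one bond to H (-1), one bond to Cl (+1), one bond to Br (+1).
Oxidation state = 0 − 1 + 1 + 1 = +1.

+1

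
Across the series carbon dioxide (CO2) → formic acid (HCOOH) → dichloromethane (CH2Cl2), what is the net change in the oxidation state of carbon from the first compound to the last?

Carbon oxidation states along the series — carbon dioxide: +4, formic acid: +2, dichloromethane: 0.
Net change = 0 − (+4) = -4.

-4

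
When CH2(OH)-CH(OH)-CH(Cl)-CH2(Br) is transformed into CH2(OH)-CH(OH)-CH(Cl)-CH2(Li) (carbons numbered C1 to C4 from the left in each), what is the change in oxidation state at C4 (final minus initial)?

-2

Before: C4 has 1 bond to C, 2 bonds to H, 1 bond to Br → oxidation state -1.
After: C4 has 1 bond to C, 2 bonds to H, 1 bond to Li → oxidation state -3.
Δ = -3 − (-1) = -2, so this is a reduction at C4.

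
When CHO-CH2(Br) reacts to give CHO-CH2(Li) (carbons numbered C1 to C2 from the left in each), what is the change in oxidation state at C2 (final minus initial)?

-2

Before: C2 has 1 bond to C, 2 bonds to H, 1 bond to Br → oxidation state -1.
After: C2 has 1 bond to C, 2 bonds to H, 1 bond to Li → oxidation state -3.
Δ = -3 − (-1) = -2, so this is a reduction at C2.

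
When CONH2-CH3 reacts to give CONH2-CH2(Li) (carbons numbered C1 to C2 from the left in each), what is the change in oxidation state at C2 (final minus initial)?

Before: C2 has 1 bond to C, 3 bonds to H → oxidation state -3.
After: C2 has 1 bond to C, 2 bonds to H, 1 bond to Li → oxidation state -3.
Δ = -3 − (-3) = 0, so no net redox change at C2.

0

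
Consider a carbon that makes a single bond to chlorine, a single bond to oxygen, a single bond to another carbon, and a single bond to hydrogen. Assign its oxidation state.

+1

The carbon has one bond to C (0), one bond to O (+1), one bond to Cl (+1), one bond to H (-1).
Oxidation state = 0 + 1 + 1 − 1 = +1.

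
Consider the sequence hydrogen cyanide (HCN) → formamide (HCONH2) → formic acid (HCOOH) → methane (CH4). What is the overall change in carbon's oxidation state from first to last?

Carbon oxidation states along the series — hydrogen cyanide: +2, formamide: +2, formic acid: +2, methane: -4.
Net change = -4 − (+2) = -6.

-6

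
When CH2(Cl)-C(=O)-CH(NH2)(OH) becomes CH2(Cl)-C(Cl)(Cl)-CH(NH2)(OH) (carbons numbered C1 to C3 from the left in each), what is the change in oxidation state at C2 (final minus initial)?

Before: C2 has 2 bonds to C, 2 bonds to O → oxidation state +2.
After: C2 has 2 bonds to C, 2 bonds to Cl → oxidation state +2.
Δ = +2 − (+2) = 0, so no net redox change at C2.

0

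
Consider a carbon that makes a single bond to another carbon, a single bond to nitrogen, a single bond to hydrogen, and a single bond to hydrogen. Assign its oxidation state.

The carbon has one bond to C (0), one bond to H (-1), one bond to H (-1), one bond to N (+1).
Oxidation state = 0 − 1 − 1 + 1 = -1.

-1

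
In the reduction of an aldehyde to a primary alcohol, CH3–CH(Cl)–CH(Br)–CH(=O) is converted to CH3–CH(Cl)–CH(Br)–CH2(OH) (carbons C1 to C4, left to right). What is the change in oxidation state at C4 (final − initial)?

Before: C4 has 1 bond to C, 1 bond to H, 2 bonds to O → oxidation state +1.
After: C4 has 1 bond to C, 2 bonds to H, 1 bond to O → oxidation state -1.
Δ = -1 − (+1) = -2, so this is a reduction at C4.

-2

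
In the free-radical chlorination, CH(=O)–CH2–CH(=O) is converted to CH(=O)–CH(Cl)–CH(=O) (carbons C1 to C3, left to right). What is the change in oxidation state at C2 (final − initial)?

+2

Before: C2 has 2 bonds to C, 2 bonds to H → oxidation state -2.
After: C2 has 2 bonds to C, 1 bond to H, 1 bond to Cl → oxidation state 0.
Δ = 0 − (-2) = +2, so this is an oxidation at C2.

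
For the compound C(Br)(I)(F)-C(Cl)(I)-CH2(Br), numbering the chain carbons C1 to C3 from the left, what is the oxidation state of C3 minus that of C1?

C3: 1C, 2H, 1Br → 0 − 2 + 1 = -1
C1: 1C, 1F, 1Br, 1I → 0 + 1 + 1 + 1 = +3
Difference: -1 − (+3) = -4.

-4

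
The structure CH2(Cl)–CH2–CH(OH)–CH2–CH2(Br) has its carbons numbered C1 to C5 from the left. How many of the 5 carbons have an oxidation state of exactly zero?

1

Each bond to a more electronegative atom (O, N, halogen) counts +1, each bond to a less electronegative atom (H, metal, B, Si) counts −1, and each C–C bond counts 0. Tallying each carbon:
C1: 1C, 2H, 1Cl → 0 − 2 + 1 = -1
C2: 2C, 2H → 0 − 2 = -2
C3: 2C, 1H, 1O → 0 − 1 + 1 = 0
C4: 2C, 2H → 0 − 2 = -2
C5: 1C, 2H, 1Br → 0 − 2 + 1 = -1
1 carbon (C3) meets the condition.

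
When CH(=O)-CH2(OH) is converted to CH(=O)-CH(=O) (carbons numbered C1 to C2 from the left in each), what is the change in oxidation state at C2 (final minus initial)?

Before: C2 has 1 bond to C, 2 bonds to H, 1 bond to O → oxidation state -1.
After: C2 has 1 bond to C, 1 bond to H, 2 bonds to O → oxidation state +1.
Δ = +1 − (-1) = +2, so this is an oxidation at C2.

+2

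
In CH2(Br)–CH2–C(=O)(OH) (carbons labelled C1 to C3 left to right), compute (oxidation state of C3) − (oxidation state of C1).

C3: 1C, 3O → 0 + 3 = +3
C1: 1C, 2H, 1Br → 0 − 2 + 1 = -1
Difference: +3 − (-1) = +4.

+4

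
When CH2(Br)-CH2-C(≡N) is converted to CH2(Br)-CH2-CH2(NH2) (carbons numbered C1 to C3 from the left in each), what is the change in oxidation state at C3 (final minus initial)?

-4

Before: C3 has 1 bond to C, 3 bonds to N → oxidation state +3.
After: C3 has 1 bond to C, 2 bonds to H, 1 bond to N → oxidation state -1.
Δ = -1 − (+3) = -4, so this is a reduction at C3.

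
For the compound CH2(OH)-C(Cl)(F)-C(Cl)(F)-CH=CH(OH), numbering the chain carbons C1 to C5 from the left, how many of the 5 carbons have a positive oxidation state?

2

Tallying each carbon's bonds:
C1: 1C, 2H, 1O → 0 − 2 + 1 = -1
C2: 2C, 1F, 1Cl → 0 + 1 + 1 = +2
C3: 2C, 1F, 1Cl → 0 + 1 + 1 = +2
C4: 3C, 1H → 0 − 1 = -1
C5: 2C, 1H, 1O → 0 − 1 + 1 = 0
2 carbons (C2, C3) meet the condition.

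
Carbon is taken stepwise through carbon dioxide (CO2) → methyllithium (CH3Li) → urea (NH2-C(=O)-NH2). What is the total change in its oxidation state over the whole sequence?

Carbon oxidation states along the series — carbon dioxide: +4, methyllithium: -4, urea: +4.
Net change = +4 − (+4) = 0.

0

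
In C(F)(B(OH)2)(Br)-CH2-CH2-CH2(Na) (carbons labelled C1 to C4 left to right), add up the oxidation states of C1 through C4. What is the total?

-6

Tallying each carbon's bonds:
C1: 1C, 1F, 1Br, 1B → 0 + 1 + 1 − 1 = +1
C2: 2C, 2H → 0 − 2 = -2
C3: 2C, 2H → 0 − 2 = -2
C4: 1C, 2H, 1Na → 0 − 2 − 1 = -3
Sum = +1 − 2 − 2 − 3 = -6.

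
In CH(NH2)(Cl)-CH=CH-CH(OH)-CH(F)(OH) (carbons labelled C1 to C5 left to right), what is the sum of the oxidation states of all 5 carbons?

Bonds to more-electronegative neighbours contribute +1 each, bonds to H or metals contribute −1 each, and C–C bonds contribute 0. Tallying each carbon:
C1: 1C, 1H, 1N, 1Cl → 0 − 1 + 1 + 1 = +1
C2: 3C, 1H → 0 − 1 = -1
C3: 3C, 1H → 0 − 1 = -1
C4: 2C, 1H, 1O → 0 − 1 + 1 = 0
C5: 1C, 1H, 1O, 1F → 0 − 1 + 1 + 1 = +1
Sum = +1 − 1 − 1 + 0 + 1 = 0.

0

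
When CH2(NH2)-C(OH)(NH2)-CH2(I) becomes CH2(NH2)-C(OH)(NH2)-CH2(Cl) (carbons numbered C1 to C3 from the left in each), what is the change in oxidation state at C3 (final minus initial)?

0

Before: C3 has 1 bond to C, 2 bonds to H, 1 bond to I → oxidation state -1.
After: C3 has 1 bond to C, 2 bonds to H, 1 bond to Cl → oxidation state -1.
Δ = -1 − (-1) = 0, so no net redox change at C3.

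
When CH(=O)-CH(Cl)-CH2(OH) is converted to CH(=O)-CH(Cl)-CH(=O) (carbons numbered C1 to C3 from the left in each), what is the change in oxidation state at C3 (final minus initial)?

Before: C3 has 1 bond to C, 2 bonds to H, 1 bond to O → oxidation state -1.
After: C3 has 1 bond to C, 1 bond to H, 2 bonds to O → oxidation state +1.
Δ = +1 − (-1) = +2, so this is an oxidation at C3.

+2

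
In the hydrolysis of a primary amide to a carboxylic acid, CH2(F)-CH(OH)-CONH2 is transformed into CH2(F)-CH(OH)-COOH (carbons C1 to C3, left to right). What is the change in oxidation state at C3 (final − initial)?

0

Before: C3 has 1 bond to C, 2 bonds to O, 1 bond to N → oxidation state +3.
After: C3 has 1 bond to C, 3 bonds to O → oxidation state +3.
Δ = +3 − (+3) = 0, so no net redox change at C3.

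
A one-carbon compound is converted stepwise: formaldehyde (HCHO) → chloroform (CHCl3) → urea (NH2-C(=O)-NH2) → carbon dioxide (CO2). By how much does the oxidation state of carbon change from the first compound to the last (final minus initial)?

Carbon oxidation states along the series — formaldehyde: 0, chloroform: +2, urea: +4, carbon dioxide: +4.
Net change = +4 − (0) = +4.

+4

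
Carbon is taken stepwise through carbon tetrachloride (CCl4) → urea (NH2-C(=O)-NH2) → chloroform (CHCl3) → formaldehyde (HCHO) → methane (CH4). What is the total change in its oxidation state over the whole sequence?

Carbon oxidation states along the series — carbon tetrachloride: +4, urea: +4, chloroform: +2, formaldehyde: 0, methane: -4.
Net change = -4 − (+4) = -8.

-8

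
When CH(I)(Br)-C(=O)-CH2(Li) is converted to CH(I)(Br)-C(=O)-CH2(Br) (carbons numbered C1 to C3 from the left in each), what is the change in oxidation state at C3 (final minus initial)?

Before: C3 has 1 bond to C, 2 bonds to H, 1 bond to Li → oxidation state -3.
After: C3 has 1 bond to C, 2 bonds to H, 1 bond to Br → oxidation state -1.
Δ = -1 − (-3) = +2, so this is an oxidation at C3.

+2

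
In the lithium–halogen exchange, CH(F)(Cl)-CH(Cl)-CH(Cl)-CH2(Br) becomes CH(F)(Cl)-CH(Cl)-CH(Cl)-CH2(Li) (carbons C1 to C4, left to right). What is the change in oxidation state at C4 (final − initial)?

Before: C4 has 1 bond to C, 2 bonds to H, 1 bond to Br → oxidation state -1.
After: C4 has 1 bond to C, 2 bonds to H, 1 bond to Li → oxidation state -3.
Δ = -3 − (-1) = -2, so this is a reduction at C4.

-2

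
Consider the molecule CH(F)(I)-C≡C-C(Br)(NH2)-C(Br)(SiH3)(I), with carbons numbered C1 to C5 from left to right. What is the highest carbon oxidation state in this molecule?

Each bond to a more electronegative atom (O, N, halogen) counts +1, each bond to a less electronegative atom (H, metal, B, Si) counts −1, and each C–C bond counts 0. Tallying each carbon:
C1: 1C, 1H, 1F, 1I → 0 − 1 + 1 + 1 = +1
C2: 4C → 0 = 0
C3: 4C → 0 = 0
C4: 2C, 1N, 1Br → 0 + 1 + 1 = +2
C5: 1C, 1Br, 1I, 1Si → 0 + 1 + 1 − 1 = +1
The highest value is +2.

+2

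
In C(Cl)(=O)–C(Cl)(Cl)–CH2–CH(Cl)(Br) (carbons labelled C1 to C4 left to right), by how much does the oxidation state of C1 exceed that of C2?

C1: 1C, 2O, 1Cl → 0 + 2 + 1 = +3
C2: 2C, 2Cl → 0 + 2 = +2
Difference: +3 − (+2) = +1.

+1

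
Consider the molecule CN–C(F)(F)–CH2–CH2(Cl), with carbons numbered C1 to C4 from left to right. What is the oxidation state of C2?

Each bond to a more electronegative atom (O, N, halogen) counts +1, each bond to a less electronegative atom (H, metal, B, Si) counts −1, and each C–C bond counts 0.
C2 has one bond to C (0), one bond to C (0), one bond to F (+1), one bond to F (+1).
Oxidation state = 0 + 0 + 1 + 1 = +2.

+2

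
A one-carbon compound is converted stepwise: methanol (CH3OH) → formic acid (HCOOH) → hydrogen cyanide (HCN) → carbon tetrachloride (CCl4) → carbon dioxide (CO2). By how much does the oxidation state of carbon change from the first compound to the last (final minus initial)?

+6

Carbon oxidation states along the series — methanol: -2, formic acid: +2, hydrogen cyanide: +2, carbon tetrachloride: +4, carbon dioxide: +4.
Net change = +4 − (-2) = +6.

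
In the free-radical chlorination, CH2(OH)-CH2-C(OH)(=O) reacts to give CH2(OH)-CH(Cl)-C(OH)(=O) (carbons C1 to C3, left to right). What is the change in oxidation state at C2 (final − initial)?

+2

Before: C2 has 2 bonds to C, 2 bonds to H → oxidation state -2.
After: C2 has 2 bonds to C, 1 bond to H, 1 bond to Cl → oxidation state 0.
Δ = 0 − (-2) = +2, so this is an oxidation at C2.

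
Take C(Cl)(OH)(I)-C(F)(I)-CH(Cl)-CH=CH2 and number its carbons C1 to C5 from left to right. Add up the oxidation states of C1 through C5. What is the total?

+2

Tallying each carbon's bonds:
C1: 1C, 1O, 1Cl, 1I → 0 + 1 + 1 + 1 = +3
C2: 2C, 1F, 1I → 0 + 1 + 1 = +2
C3: 2C, 1H, 1Cl → 0 − 1 + 1 = 0
C4: 3C, 1H → 0 − 1 = -1
C5: 2C, 2H → 0 − 2 = -2
Sum = +3 + 2 + 0 − 1 − 2 = +2.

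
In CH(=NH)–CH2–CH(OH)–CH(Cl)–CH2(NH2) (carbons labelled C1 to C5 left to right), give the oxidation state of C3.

Assign +1 per bond to O/N/halogen, −1 per bond to H or an electropositive element, and 0 per bond to carbon.
C3 has one bond to C (0), one bond to C (0), one bond to O (+1), one bond to H (-1).
Oxidation state = 0 + 0 + 1 − 1 = 0.

0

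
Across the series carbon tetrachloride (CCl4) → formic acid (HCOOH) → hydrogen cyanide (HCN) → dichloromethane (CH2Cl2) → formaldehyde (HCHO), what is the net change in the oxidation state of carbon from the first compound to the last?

Carbon oxidation states along the series — carbon tetrachloride: +4, formic acid: +2, hydrogen cyanide: +2, dichloromethane: 0, formaldehyde: 0.
Net change = 0 − (+4) = -4.

-4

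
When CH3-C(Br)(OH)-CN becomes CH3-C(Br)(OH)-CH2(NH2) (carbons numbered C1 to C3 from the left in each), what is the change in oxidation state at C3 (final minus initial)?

-4

Before: C3 has 1 bond to C, 3 bonds to N → oxidation state +3.
After: C3 has 1 bond to C, 2 bonds to H, 1 bond to N → oxidation state -1.
Δ = -1 − (+3) = -4, so this is a reduction at C3.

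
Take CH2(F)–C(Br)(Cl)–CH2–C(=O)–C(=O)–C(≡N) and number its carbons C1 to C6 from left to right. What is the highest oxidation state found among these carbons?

+3

Each bond to a more electronegative atom (O, N, halogen) counts +1, each bond to a less electronegative atom (H, metal, B, Si) counts −1, and each C–C bond counts 0. Tallying each carbon:
C1: 1C, 2H, 1F → 0 − 2 + 1 = -1
C2: 2C, 1Cl, 1Br → 0 + 1 + 1 = +2
C3: 2C, 2H → 0 − 2 = -2
C4: 2C, 2O → 0 + 2 = +2
C5: 2C, 2O → 0 + 2 = +2
C6: 1C, 3N → 0 + 3 = +3
The highest value is +3.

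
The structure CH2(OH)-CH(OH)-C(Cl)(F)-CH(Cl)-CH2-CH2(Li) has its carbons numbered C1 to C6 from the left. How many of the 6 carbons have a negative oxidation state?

3

Each bond to a more electronegative atom (O, N, halogen) counts +1, each bond to a less electronegative atom (H, metal, B, Si) counts −1, and each C–C bond counts 0. Tallying each carbon:
C1: 1C, 2H, 1O → 0 − 2 + 1 = -1
C2: 2C, 1H, 1O → 0 − 1 + 1 = 0
C3: 2C, 1F, 1Cl → 0 + 1 + 1 = +2
C4: 2C, 1H, 1Cl → 0 − 1 + 1 = 0
C5: 2C, 2H → 0 − 2 = -2
C6: 1C, 2H, 1Li → 0 − 2 − 1 = -3
3 carbons (C1, C5, C6) meet the condition.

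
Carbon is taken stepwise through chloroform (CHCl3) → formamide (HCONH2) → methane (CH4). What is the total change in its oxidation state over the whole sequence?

Carbon oxidation states along the series — chloroform: +2, formamide: +2, methane: -4.
Net change = -4 − (+2) = -6.

-6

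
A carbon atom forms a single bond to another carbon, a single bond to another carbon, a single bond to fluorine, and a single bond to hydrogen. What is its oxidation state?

The carbon has one bond to C (0), one bond to C (0), one bond to F (+1), one bond to H (-1).
Oxidation state = 0 + 0 + 1 − 1 = 0.

0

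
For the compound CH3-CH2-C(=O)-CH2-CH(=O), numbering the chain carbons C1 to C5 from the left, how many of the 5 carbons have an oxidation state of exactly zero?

Tallying each carbon's bonds:
C1: 1C, 3H → 0 − 3 = -3
C2: 2C, 2H → 0 − 2 = -2
C3: 2C, 2O → 0 + 2 = +2
C4: 2C, 2H → 0 − 2 = -2
C5: 1C, 1H, 2O → 0 − 1 + 2 = +1
0 carbons meet the condition.

0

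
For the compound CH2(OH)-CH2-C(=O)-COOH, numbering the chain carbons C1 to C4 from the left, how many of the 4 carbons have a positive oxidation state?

Assign +1 per bond to O/N/halogen, −1 per bond to H or an electropositive element, and 0 per bond to carbon. Tallying each carbon:
C1: 1C, 2H, 1O → 0 − 2 + 1 = -1
C2: 2C, 2H → 0 − 2 = -2
C3: 2C, 2O → 0 + 2 = +2
C4: 1C, 3O → 0 + 3 = +3
2 carbons (C3, C4) meet the condition.

2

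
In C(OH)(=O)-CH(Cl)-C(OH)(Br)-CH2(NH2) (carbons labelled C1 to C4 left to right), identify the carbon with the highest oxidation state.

Count +1 for every bond to an atom more electronegative than carbon and −1 for every bond to one less electronegative; C–C bonds are 0. Tallying each carbon:
C1: 1C, 3O → 0 + 3 = +3
C2: 2C, 1H, 1Cl → 0 − 1 + 1 = 0
C3: 2C, 1O, 1Br → 0 + 1 + 1 = +2
C4: 1C, 2H, 1N → 0 − 2 + 1 = -1
The most oxidised carbon is C1 at +3.

C1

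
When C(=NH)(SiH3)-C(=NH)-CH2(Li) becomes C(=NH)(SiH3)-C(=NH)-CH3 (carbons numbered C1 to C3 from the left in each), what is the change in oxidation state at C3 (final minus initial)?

Before: C3 has 1 bond to C, 2 bonds to H, 1 bond to Li → oxidation state -3.
After: C3 has 1 bond to C, 3 bonds to H → oxidation state -3.
Δ = -3 − (-3) = 0, so no net redox change at C3.

0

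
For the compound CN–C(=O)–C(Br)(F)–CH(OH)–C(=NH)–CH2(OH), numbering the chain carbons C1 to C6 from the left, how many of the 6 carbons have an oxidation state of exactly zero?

1

Each bond to a more electronegative atom (O, N, halogen) counts +1, each bond to a less electronegative atom (H, metal, B, Si) counts −1, and each C–C bond counts 0. Tallying each carbon:
C1: 1C, 3N → 0 + 3 = +3
C2: 2C, 2O → 0 + 2 = +2
C3: 2C, 1F, 1Br → 0 + 1 + 1 = +2
C4: 2C, 1H, 1O → 0 − 1 + 1 = 0
C5: 2C, 2N → 0 + 2 = +2
C6: 1C, 2H, 1O → 0 − 2 + 1 = -1
1 carbon (C4) meets the condition.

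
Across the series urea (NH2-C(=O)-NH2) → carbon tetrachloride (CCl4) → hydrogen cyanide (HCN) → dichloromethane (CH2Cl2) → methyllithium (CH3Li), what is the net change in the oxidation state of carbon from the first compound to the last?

Carbon oxidation states along the series — urea: +4, carbon tetrachloride: +4, hydrogen cyanide: +2, dichloromethane: 0, methyllithium: -4.
Net change = -4 − (+4) = -8.

-8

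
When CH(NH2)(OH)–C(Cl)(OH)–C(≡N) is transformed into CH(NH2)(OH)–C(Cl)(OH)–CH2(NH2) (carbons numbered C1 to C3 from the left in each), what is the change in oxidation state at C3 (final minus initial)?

-4

Before: C3 has 1 bond to C, 3 bonds to N → oxidation state +3.
After: C3 has 1 bond to C, 2 bonds to H, 1 bond to N → oxidation state -1.
Δ = -1 − (+3) = -4, so this is a reduction at C3.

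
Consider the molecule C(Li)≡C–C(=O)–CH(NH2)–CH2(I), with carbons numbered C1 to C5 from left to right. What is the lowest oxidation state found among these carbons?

-1

Tallying each carbon's bonds:
C1: 3C, 1Li → 0 − 1 = -1
C2: 4C → 0 = 0
C3: 2C, 2O → 0 + 2 = +2
C4: 2C, 1H, 1N → 0 − 1 + 1 = 0
C5: 1C, 2H, 1I → 0 − 2 + 1 = -1
The lowest value is -1.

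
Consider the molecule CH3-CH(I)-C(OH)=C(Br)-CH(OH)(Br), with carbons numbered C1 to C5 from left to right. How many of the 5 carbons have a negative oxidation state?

Tallying each carbon's bonds:
C1: 1C, 3H → 0 − 3 = -3
C2: 2C, 1H, 1I → 0 − 1 + 1 = 0
C3: 3C, 1O → 0 + 1 = +1
C4: 3C, 1Br → 0 + 1 = +1
C5: 1C, 1H, 1O, 1Br → 0 − 1 + 1 + 1 = +1
1 carbon (C1) meets the condition.

1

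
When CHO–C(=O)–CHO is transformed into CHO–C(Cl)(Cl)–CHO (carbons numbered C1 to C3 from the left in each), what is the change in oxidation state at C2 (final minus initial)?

Before: C2 has 2 bonds to C, 2 bonds to O → oxidation state +2.
After: C2 has 2 bonds to C, 2 bonds to Cl → oxidation state +2.
Δ = +2 − (+2) = 0, so no net redox change at C2.

0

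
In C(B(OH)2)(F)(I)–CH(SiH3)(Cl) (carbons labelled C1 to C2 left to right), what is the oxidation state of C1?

+1

Each bond to a more electronegative atom (O, N, halogen) counts +1, each bond to a less electronegative atom (H, metal, B, Si) counts −1, and each C–C bond counts 0.
C1 has one bond to C (0), one bond to B (-1), one bond to F (+1), one bond to I (+1).
Oxidation state = 0 − 1 + 1 + 1 = +1.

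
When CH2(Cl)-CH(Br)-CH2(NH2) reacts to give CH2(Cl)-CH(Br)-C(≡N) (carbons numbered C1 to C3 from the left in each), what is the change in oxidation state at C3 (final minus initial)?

+4

Before: C3 has 1 bond to C, 2 bonds to H, 1 bond to N → oxidation state -1.
After: C3 has 1 bond to C, 3 bonds to N → oxidation state +3.
Δ = +3 − (-1) = +4, so this is an oxidation at C3.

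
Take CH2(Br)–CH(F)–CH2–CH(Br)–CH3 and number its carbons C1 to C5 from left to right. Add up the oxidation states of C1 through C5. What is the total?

Bonds to more-electronegative neighbours contribute +1 each, bonds to H or metals contribute −1 each, and C–C bonds contribute 0. Tallying each carbon:
C1: 1C, 2H, 1Br → 0 − 2 + 1 = -1
C2: 2C, 1H, 1F → 0 − 1 + 1 = 0
C3: 2C, 2H → 0 − 2 = -2
C4: 2C, 1H, 1Br → 0 − 1 + 1 = 0
C5: 1C, 3H → 0 − 3 = -3
Sum = -1 + 0 − 2 + 0 − 3 = -6.

-6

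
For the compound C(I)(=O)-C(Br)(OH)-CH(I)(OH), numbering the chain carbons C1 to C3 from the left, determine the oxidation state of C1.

+3

C1 has one bond to C (0), one bond to I (+1), a double bond to O (2×+1 = +2).
Oxidation state = 0 + 1 + 2 = +3.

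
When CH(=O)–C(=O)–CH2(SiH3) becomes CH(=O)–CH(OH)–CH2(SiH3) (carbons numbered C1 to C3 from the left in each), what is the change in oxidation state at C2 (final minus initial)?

Before: C2 has 2 bonds to C, 2 bonds to O → oxidation state +2.
After: C2 has 2 bonds to C, 1 bond to H, 1 bond to O → oxidation state 0.
Δ = 0 − (+2) = -2, so this is a reduction at C2.

-2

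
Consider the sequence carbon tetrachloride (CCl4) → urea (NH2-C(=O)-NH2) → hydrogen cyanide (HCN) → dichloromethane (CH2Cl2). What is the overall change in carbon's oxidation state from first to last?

Carbon oxidation states along the series — carbon tetrachloride: +4, urea: +4, hydrogen cyanide: +2, dichloromethane: 0.
Net change = 0 − (+4) = -4.

-4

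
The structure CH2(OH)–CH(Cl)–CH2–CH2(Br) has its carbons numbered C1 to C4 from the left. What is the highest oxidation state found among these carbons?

Tallying each carbon's bonds:
C1: 1C, 2H, 1O → 0 − 2 + 1 = -1
C2: 2C, 1H, 1Cl → 0 − 1 + 1 = 0
C3: 2C, 2H → 0 − 2 = -2
C4: 1C, 2H, 1Br → 0 − 2 + 1 = -1
The highest value is 0.

0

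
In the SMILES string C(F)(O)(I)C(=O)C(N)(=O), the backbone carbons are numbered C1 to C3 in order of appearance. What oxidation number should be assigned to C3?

+3

Bonds to more-electronegative neighbours contribute +1 each, bonds to H or metals contribute −1 each, and C–C bonds contribute 0.
C3 has one bond to C (0), one bond to N (+1), a double bond to O (2×+1 = +2).
Oxidation state = 0 + 1 + 2 = +3.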